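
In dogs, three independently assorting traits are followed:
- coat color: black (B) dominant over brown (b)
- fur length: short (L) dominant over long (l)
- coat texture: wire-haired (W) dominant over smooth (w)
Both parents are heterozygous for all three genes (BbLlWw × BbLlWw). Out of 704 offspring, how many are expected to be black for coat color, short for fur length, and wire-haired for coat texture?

Trihybrid cross: BbLlWw × BbLlWw
Each trait segregates independently with a 3:1 phenotypic ratio, so each gene contributes 3/4 (dominant) or 1/4 (recessive).
Target: black (coat color), short (fur length), wire-haired (coat texture)
Probability = product of independent per-trait probabilities
= 3/4 × 3/4 × 3/4 = 27/64
Expected count = 27/64 × 704 = 297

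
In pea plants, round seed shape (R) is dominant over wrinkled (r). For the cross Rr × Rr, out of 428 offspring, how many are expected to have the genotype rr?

Punnett square for Rr × Rr:
Offspring genotypes: 1 RR, 2 Rr, 1 rr
Total offspring: 4
Count with target: 1
Probability: 1/4
Expected count = 1/4 × 428 = 107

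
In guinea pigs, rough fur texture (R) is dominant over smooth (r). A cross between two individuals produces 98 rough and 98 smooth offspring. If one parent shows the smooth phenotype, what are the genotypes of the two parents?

Observed offspring: 98 rough, 98 smooth
The observed ratio simplifies to 1:1. One parent shows smooth, so its genotype must be rr. A 1:1 offspring split requires the other parent to be heterozygous (Rr).
Parent genotypes: rr × Rr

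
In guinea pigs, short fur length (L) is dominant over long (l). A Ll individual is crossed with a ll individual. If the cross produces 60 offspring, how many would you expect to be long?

Punnett square for Ll × ll:
Offspring genotypes: 2 Ll, 2 ll
short: 2, long: 2
long: 2 out of 4 → fraction 1/2
Expected count = 1/2 × 60 = 30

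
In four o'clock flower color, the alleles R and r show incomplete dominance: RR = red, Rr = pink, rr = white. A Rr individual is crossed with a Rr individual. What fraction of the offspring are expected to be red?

Punnett square for Rr × Rr:
Offspring genotypes: 1 RR, 2 Rr, 1 rr
Phenotype counts: 1 red, 2 pink, 1 white
red: 1 out of 4
Probability: 1/4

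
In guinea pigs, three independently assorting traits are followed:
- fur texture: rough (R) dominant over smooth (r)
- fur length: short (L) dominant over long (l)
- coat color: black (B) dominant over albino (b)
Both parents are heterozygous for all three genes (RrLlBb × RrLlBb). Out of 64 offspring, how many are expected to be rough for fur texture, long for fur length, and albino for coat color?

Trihybrid cross: RrLlBb × RrLlBb
Each trait segregates independently with a 3:1 phenotypic ratio, so each gene contributes 3/4 (dominant) or 1/4 (recessive).
Target: rough (fur texture), long (fur length), albino (coat color)
Probability = product of independent per-trait probabilities
= 3/4 × 1/4 × 1/4 = 3/64
Expected count = 3/64 × 64 = 3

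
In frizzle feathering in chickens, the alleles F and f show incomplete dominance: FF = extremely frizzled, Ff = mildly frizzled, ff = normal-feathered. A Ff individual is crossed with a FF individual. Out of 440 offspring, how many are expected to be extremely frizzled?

Punnett square for Ff × FF:
Offspring genotypes: 2 FF, 2 Ff
Phenotype counts: 2 extremely frizzled, 2 mildly frizzled
extremely frizzled: 2 out of 4 → fraction 1/2
Expected count = 1/2 × 440 = 220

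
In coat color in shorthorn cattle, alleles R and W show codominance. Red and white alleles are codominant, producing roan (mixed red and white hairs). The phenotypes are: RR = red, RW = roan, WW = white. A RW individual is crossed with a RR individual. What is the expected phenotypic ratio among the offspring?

Punnett square for RW × RR:
Offspring genotypes: 2 RR, 2 RW
Phenotype counts: 2 red, 2 roan
Ratio: 1 red : 1 roan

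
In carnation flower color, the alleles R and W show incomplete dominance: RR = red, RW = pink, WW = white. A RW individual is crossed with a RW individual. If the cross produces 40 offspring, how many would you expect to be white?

Punnett square for RW × RW:
Offspring genotypes: 1 RR, 2 RW, 1 WW
Phenotype counts: 1 red, 2 pink, 1 white
white: 1 out of 4 → fraction 1/4
Expected count = 1/4 × 40 = 10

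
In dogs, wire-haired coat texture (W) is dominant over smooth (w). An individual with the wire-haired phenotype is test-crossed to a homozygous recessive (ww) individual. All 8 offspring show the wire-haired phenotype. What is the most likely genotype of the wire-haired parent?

Test cross: ? × ww
All offspring are wire-haired.
If the unknown parent were heterozygous (Ww), about half of 8 offspring would be smooth; none are. The unknown parent is most likely homozygous dominant (WW).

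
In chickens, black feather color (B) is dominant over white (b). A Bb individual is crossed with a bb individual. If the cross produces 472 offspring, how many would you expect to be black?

Punnett square for Bb × bb:
Offspring genotypes: 2 Bb, 2 bb
black: 2, white: 2
black: 2 out of 4 → fraction 1/2
Expected count = 1/2 × 472 = 236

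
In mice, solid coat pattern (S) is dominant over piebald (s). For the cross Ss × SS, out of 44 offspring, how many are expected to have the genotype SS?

Punnett square for Ss × SS:
Offspring genotypes: 2 SS, 2 Ss
Total offspring: 4
Count with target: 2
Probability: 2/4 = 1/2
Expected count = 1/2 × 44 = 22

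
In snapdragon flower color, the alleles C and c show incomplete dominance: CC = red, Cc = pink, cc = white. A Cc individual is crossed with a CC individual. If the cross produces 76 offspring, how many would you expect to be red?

Punnett square for Cc × CC:
Offspring genotypes: 2 CC, 2 Cc
Phenotype counts: 2 red, 2 pink
red: 2 out of 4 → fraction 1/2
Expected count = 1/2 × 76 = 38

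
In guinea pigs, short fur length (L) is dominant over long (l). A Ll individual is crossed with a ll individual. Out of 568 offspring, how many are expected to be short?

Punnett square for Ll × ll:
Offspring genotypes: 2 Ll, 2 ll
short: 2, long: 2
short: 2 out of 4 → fraction 1/2
Expected count = 1/2 × 568 = 284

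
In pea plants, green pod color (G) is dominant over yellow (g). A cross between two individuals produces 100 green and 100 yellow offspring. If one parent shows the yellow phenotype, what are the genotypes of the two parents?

Observed offspring: 100 green, 100 yellow
The observed ratio simplifies to 1:1. One parent shows yellow, so its genotype must be gg. A 1:1 offspring split requires the other parent to be heterozygous (Gg).
Parent genotypes: gg × Gg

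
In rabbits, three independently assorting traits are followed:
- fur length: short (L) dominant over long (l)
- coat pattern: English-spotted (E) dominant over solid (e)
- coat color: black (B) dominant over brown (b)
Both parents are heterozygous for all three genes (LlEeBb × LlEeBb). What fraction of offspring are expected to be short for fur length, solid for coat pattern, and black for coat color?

Trihybrid cross: LlEeBb × LlEeBb
Each trait segregates independently with a 3:1 phenotypic ratio, so each gene contributes 3/4 (dominant) or 1/4 (recessive).
Target: short (fur length), solid (coat pattern), black (coat color)
Probability = product of independent per-trait probabilities
= 3/4 × 1/4 × 3/4 = 9/64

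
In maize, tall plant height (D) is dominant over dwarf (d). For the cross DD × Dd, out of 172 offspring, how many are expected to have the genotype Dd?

Punnett square for DD × Dd:
Offspring genotypes: 2 DD, 2 Dd
Total offspring: 4
Count with target: 2
Probability: 2/4 = 1/2
Expected count = 1/2 × 172 = 86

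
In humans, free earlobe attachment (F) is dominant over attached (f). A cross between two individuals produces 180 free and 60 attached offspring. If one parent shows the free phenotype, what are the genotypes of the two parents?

Observed offspring: 180 free, 60 attached
The observed ratio simplifies to 3:1. Attached (ff) offspring appear, so each parent must contribute one f allele. The parent stated to show free carries F, so it is Ff. The other parent is then either Ff or ff: Ff × ff would give a 1:1 split, whereas Ff × Ff gives 3:1 — matching the data. So both parents are heterozygous (Ff × Ff).
Parent genotypes: Ff × Ff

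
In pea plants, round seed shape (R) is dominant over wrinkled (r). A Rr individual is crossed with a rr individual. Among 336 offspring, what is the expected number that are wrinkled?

Punnett square for Rr × rr:
Offspring genotypes: 2 Rr, 2 rr
round: 2, wrinkled: 2
wrinkled: 2 out of 4 → fraction 1/2
Expected count = 1/2 × 336 = 168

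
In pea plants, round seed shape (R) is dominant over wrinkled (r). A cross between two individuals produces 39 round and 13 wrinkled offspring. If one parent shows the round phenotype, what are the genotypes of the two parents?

Observed offspring: 39 round, 13 wrinkled
The observed ratio simplifies to 3:1. Wrinkled (rr) offspring appear, so each parent must contribute one r allele. The parent stated to show round carries R, so it is Rr. The other parent is then either Rr or rr: Rr × rr would give a 1:1 split, whereas Rr × Rr gives 3:1 — matching the data. So both parents are heterozygous (Rr × Rr).
Parent genotypes: Rr × Rr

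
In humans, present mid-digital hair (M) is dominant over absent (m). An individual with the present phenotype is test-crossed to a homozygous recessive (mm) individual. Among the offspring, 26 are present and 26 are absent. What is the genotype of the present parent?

Test cross: ? × mm
Offspring: 26 present, 26 absent — approximately 1:1.
A 1:1 ratio in a test cross indicates the unknown parent is heterozygous (Mm).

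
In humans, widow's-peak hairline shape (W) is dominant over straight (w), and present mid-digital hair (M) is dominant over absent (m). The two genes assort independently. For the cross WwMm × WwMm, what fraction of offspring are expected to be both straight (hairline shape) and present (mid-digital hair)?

Dihybrid cross WwMm × WwMm — consider each gene separately:
hairline shape: Ww × Ww → 1 WW, 2 Ww, 1 ww → 3 W_ : 1 ww (out of 4)
mid-digital hair: Mm × Mm → 1 MM, 2 Mm, 1 mm → 3 M_ : 1 mm (out of 4)
Looking for: straight (ww) and present (M_)
P(straight) = 1/4, P(present) = 3/4
P(both) = 1/4 × 3/4 = 3/16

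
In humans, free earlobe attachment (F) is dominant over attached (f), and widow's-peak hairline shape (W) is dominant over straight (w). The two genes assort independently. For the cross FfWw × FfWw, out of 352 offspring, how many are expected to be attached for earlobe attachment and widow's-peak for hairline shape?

Dihybrid cross FfWw × FfWw — consider each gene separately:
earlobe attachment: Ff × Ff → 1 FF, 2 Ff, 1 ff → 3 F_ : 1 ff (out of 4)
hairline shape: Ww × Ww → 1 WW, 2 Ww, 1 ww → 3 W_ : 1 ww (out of 4)
Looking for: attached (ff) and widow's-peak (W_)
P(attached) = 1/4, P(widow's-peak) = 3/4
P(both) = 1/4 × 3/4 = 3/16
Expected count = 3/16 × 352 = 66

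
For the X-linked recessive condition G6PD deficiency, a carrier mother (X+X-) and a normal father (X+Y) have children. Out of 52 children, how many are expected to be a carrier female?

Cross: X+X- × X+Y
Offspring: 1 X+X+, 1 X+Y, 1 X+X-, 1 X-Y
Probability of a carrier female: 1/4
Expected count = 1/4 × 52 = 13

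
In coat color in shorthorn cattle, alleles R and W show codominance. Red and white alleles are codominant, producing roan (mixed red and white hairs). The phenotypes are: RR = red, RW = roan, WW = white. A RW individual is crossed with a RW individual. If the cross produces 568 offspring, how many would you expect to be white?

Punnett square for RW × RW:
Offspring genotypes: 1 RR, 2 RW, 1 WW
Phenotype counts: 1 red, 2 roan, 1 white
white: 1 out of 4 → fraction 1/4
Expected count = 1/4 × 568 = 142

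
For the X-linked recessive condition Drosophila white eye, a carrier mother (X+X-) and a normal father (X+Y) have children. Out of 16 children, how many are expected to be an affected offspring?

Cross: X+X- × X+Y
Offspring: 1 X+X+, 1 X+Y, 1 X+X-, 1 X-Y
Probability of an affected offspring: 1/4
Expected count = 1/4 × 16 = 4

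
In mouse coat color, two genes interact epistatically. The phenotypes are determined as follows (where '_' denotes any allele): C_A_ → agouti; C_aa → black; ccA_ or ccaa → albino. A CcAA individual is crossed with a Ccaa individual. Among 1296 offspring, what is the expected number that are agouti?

Cross: CcAA × Ccaa — consider each gene separately:
C gene: Cc × Cc → 1 CC, 2 Cc, 1 cc → 3 C_ : 1 cc (out of 4)
A gene: AA × aa → 4 Aa → 4 A_ (out of 4)
Genotype classes (out of 4 × 4 = 16): C_A_ = 3×4 = 12; ccA_ = 1×4 = 4
Apply the phenotype rules: C_A_ (12) → agouti; ccA_ (4) → albino
Phenotype counts (out of 16): 12 agouti, 4 albino
agouti: 12 out of 16 → fraction 3/4
Expected count = 3/4 × 1296 = 972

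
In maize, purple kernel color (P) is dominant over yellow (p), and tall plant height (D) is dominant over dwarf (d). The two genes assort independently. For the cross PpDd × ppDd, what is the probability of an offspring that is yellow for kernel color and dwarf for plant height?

Dihybrid cross PpDd × ppDd — consider each gene separately:
kernel color: Pp × pp → 2 Pp, 2 pp → 2 P_ : 2 pp (out of 4)
plant height: Dd × Dd → 1 DD, 2 Dd, 1 dd → 3 D_ : 1 dd (out of 4)
Looking for: yellow (pp) and dwarf (dd)
P(yellow) = 2/4, P(dwarf) = 1/4
P(both) = 2/4 × 1/4 = 2/16 = 1/8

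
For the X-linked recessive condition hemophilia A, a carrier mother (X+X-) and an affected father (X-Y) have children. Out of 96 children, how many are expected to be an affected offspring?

Cross: X+X- × X-Y
Offspring: 1 X+X-, 1 X+Y, 1 X-X-, 1 X-Y
Probability of an affected offspring: 2/4 = 1/2
Expected count = 1/2 × 96 = 48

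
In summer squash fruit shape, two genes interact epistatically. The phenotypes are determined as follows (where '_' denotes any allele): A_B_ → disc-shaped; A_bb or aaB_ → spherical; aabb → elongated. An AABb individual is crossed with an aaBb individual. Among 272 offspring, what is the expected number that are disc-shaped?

Cross: AABb × aaBb — consider each gene separately:
A gene: AA × aa → 4 Aa → 4 A_ (out of 4)
B gene: Bb × Bb → 1 BB, 2 Bb, 1 bb → 3 B_ : 1 bb (out of 4)
Genotype classes (out of 4 × 4 = 16): A_B_ = 4×3 = 12; A_bb = 4×1 = 4
Apply the phenotype rules: A_B_ (12) → disc-shaped; A_bb (4) → spherical
Phenotype counts (out of 16): 12 disc-shaped, 4 spherical
disc-shaped: 12 out of 16 → fraction 3/4
Expected count = 3/4 × 272 = 204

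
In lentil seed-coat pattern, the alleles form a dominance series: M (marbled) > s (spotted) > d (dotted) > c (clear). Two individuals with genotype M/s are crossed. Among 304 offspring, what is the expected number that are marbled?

Cross: M/s × M/s
Allele dominance: M > s > d > c
Offspring genotypes: 1 M/M, 2 M/s, 1 s/s
Phenotype counts: 3 marbled, 1 spotted
marbled: 3 out of 4 → fraction 3/4
Expected count = 3/4 × 304 = 228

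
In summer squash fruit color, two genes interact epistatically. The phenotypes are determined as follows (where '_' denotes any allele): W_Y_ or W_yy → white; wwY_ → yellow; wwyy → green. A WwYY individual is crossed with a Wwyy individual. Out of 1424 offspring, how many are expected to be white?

Cross: WwYY × Wwyy — consider each gene separately:
W gene: Ww × Ww → 1 WW, 2 Ww, 1 ww → 3 W_ : 1 ww (out of 4)
Y gene: YY × yy → 4 Yy → 4 Y_ (out of 4)
Genotype classes (out of 4 × 4 = 16): W_Y_ = 3×4 = 12; wwY_ = 1×4 = 4
Apply the phenotype rules: W_Y_ (12) → white; wwY_ (4) → yellow
Phenotype counts (out of 16): 12 white, 4 yellow
white: 12 out of 16 → fraction 3/4
Expected count = 3/4 × 1424 = 1068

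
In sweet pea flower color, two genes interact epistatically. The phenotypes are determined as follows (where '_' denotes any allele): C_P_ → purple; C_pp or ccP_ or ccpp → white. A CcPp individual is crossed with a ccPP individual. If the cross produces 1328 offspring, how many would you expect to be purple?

Cross: CcPp × ccPP — consider each gene separately:
C gene: Cc × cc → 2 Cc, 2 cc → 2 C_ : 2 cc (out of 4)
P gene: Pp × PP → 2 PP, 2 Pp → 4 P_ (out of 4)
Genotype classes (out of 4 × 4 = 16): C_P_ = 2×4 = 8; ccP_ = 2×4 = 8
Apply the phenotype rules: C_P_ (8) → purple; ccP_ (8) → white
Phenotype counts (out of 16): 8 purple, 8 white
purple: 8 out of 16 → fraction 1/2
Expected count = 1/2 × 1328 = 664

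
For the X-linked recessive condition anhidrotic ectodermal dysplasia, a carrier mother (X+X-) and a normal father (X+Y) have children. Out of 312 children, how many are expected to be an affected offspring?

Cross: X+X- × X+Y
Offspring: 1 X+X+, 1 X+Y, 1 X+X-, 1 X-Y
Probability of an affected offspring: 1/4
Expected count = 1/4 × 312 = 78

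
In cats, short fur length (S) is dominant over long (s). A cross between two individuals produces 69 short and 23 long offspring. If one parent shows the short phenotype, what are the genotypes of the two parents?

Observed offspring: 69 short, 23 long
The observed ratio simplifies to 3:1. Long (ss) offspring appear, so each parent must contribute one s allele. The parent stated to show short carries S, so it is Ss. The other parent is then either Ss or ss: Ss × ss would give a 1:1 split, whereas Ss × Ss gives 3:1 — matching the data. So both parents are heterozygous (Ss × Ss).
Parent genotypes: Ss × Ss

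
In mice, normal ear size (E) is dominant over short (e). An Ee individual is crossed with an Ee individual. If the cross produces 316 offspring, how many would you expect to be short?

Punnett square for Ee × Ee:
Offspring genotypes: 1 EE, 2 Ee, 1 ee
normal: 3, short: 1
short: 1 out of 4 → fraction 1/4
Expected count = 1/4 × 316 = 79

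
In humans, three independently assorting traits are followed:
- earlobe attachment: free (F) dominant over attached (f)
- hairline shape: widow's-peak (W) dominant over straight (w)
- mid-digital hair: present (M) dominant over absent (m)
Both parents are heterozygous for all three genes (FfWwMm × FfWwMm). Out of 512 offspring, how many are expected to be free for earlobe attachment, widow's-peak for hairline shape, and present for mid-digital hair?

Trihybrid cross: FfWwMm × FfWwMm
Each trait segregates independently with a 3:1 phenotypic ratio, so each gene contributes 3/4 (dominant) or 1/4 (recessive).
Target: free (earlobe attachment), widow's-peak (hairline shape), present (mid-digital hair)
Probability = product of independent per-trait probabilities
= 3/4 × 3/4 × 3/4 = 27/64
Expected count = 27/64 × 512 = 216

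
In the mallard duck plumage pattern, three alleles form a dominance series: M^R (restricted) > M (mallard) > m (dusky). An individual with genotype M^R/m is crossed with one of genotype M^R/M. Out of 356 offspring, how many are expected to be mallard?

Cross: M^R/m × M^R/M
Allele dominance: M^R > M > m
Offspring genotypes: 1 M^R/M^R, 1 M^R/M, 1 M^R/m, 1 M/m
Phenotype counts: 3 restricted, 1 mallard
mallard: 1 out of 4 → fraction 1/4
Expected count = 1/4 × 356 = 89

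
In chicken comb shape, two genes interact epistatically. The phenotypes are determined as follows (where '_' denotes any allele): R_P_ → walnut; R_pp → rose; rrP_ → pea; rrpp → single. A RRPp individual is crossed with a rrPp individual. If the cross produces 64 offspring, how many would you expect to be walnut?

Cross: RRPp × rrPp — consider each gene separately:
R gene: RR × rr → 4 Rr → 4 R_ (out of 4)
P gene: Pp × Pp → 1 PP, 2 Pp, 1 pp → 3 P_ : 1 pp (out of 4)
Genotype classes (out of 4 × 4 = 16): R_P_ = 4×3 = 12; R_pp = 4×1 = 4
Apply the phenotype rules: R_P_ (12) → walnut; R_pp (4) → rose
Phenotype counts (out of 16): 12 walnut, 4 rose
walnut: 12 out of 16 → fraction 3/4
Expected count = 3/4 × 64 = 48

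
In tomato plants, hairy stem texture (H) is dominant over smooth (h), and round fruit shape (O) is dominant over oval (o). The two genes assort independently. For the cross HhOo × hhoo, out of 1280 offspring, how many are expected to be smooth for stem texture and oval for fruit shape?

Dihybrid cross HhOo × hhoo — consider each gene separately:
stem texture: Hh × hh → 2 Hh, 2 hh → 2 H_ : 2 hh (out of 4)
fruit shape: Oo × oo → 2 Oo, 2 oo → 2 O_ : 2 oo (out of 4)
Looking for: smooth (hh) and oval (oo)
P(smooth) = 2/4, P(oval) = 2/4
P(both) = 2/4 × 2/4 = 4/16 = 1/4
Expected count = 1/4 × 1280 = 320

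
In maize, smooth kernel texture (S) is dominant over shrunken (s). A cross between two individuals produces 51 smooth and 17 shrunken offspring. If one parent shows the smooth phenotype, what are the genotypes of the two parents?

Observed offspring: 51 smooth, 17 shrunken
The observed ratio simplifies to 3:1. Shrunken (ss) offspring appear, so each parent must contribute one s allele. The parent stated to show smooth carries S, so it is Ss. The other parent is then either Ss or ss: Ss × ss would give a 1:1 split, whereas Ss × Ss gives 3:1 — matching the data. So both parents are heterozygous (Ss × Ss).
Parent genotypes: Ss × Ss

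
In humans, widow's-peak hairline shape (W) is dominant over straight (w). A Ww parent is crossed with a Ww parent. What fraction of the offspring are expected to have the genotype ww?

Punnett square for Ww × Ww:
Offspring genotypes: 1 WW, 2 Ww, 1 ww
Total offspring: 4
Count with target: 1
Probability: 1/4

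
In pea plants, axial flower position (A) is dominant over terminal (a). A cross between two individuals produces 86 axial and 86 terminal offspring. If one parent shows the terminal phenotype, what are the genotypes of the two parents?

Observed offspring: 86 axial, 86 terminal
The observed ratio simplifies to 1:1. One parent shows terminal, so its genotype must be aa. A 1:1 offspring split requires the other parent to be heterozygous (Aa).
Parent genotypes: aa × Aa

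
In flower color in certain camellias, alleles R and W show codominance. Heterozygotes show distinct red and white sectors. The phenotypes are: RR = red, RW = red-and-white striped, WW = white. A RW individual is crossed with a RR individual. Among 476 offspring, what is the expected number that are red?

Punnett square for RW × RR:
Offspring genotypes: 2 RR, 2 RW
Phenotype counts: 2 red, 2 red-and-white striped
red: 2 out of 4 → fraction 1/2
Expected count = 1/2 × 476 = 238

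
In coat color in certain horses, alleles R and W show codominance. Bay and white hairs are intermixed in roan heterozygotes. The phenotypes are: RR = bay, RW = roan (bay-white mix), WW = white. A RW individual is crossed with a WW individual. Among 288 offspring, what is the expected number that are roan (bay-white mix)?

Punnett square for RW × WW:
Offspring genotypes: 2 RW, 2 WW
Phenotype counts: 2 roan (bay-white mix), 2 white
roan (bay-white mix): 2 out of 4 → fraction 1/2
Expected count = 1/2 × 288 = 144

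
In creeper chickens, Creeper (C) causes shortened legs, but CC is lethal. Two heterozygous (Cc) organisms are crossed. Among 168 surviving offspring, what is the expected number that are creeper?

Cross: Cc × Cc
Punnett square offspring (before lethality): 1 CC, 2 Cc, 1 cc
The CC genotype is lethal (embryos die); surviving offspring: 2 Cc, 1 cc
creeper: 2 out of 3 → fraction 2/3
Expected count = 2/3 × 168 = 112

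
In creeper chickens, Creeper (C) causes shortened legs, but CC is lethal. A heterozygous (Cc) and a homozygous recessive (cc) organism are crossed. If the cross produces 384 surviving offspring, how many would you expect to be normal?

Cross: Cc × cc
Punnett square offspring (before lethality): 2 Cc, 2 cc
No CC offspring are produced in this cross.
normal: 2 out of 4 → fraction 1/2
Expected count = 1/2 × 384 = 192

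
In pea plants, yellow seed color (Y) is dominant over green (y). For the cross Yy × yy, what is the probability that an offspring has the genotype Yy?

Punnett square for Yy × yy:
Offspring genotypes: 2 Yy, 2 yy
Total offspring: 4
Count with target: 2
Probability: 2/4 = 1/2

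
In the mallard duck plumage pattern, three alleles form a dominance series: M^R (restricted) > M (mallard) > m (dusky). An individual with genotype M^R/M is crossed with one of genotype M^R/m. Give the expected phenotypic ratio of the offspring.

Cross: M^R/M × M^R/m
Allele dominance: M^R > M > m
Offspring genotypes: 1 M^R/M^R, 1 M^R/m, 1 M^R/M, 1 M/m
Phenotype counts: 3 restricted, 1 mallard
Ratio: 3 restricted : 1 mallard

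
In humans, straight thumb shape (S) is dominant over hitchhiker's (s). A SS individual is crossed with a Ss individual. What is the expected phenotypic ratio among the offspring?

Punnett square for SS × Ss:
Offspring genotypes: 2 SS, 2 Ss
straight: 4, hitchhiker's: 0
Ratio: all straight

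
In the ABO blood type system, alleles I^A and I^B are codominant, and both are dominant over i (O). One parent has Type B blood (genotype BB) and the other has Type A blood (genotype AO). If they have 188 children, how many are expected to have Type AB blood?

Cross: BB × AO
Possible offspring genotypes: 2 AB, 2 BO
Blood type counts: 2 Type AB, 2 Type B
Probability of Type AB: 2/4 = 1/2
Expected count = 1/2 × 188 = 94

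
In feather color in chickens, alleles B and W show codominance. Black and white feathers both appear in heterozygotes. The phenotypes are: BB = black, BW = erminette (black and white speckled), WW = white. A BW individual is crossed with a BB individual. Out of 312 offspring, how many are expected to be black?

Punnett square for BW × BB:
Offspring genotypes: 2 BB, 2 BW
Phenotype counts: 2 black, 2 erminette (black and white speckled)
black: 2 out of 4 → fraction 1/2
Expected count = 1/2 × 312 = 156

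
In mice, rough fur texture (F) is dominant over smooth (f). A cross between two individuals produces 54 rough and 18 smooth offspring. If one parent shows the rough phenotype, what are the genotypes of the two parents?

Observed offspring: 54 rough, 18 smooth
The observed ratio simplifies to 3:1. Smooth (ff) offspring appear, so each parent must contribute one f allele. The parent stated to show rough carries F, so it is Ff. The other parent is then either Ff or ff: Ff × ff would give a 1:1 split, whereas Ff × Ff gives 3:1 — matching the data. So both parents are heterozygous (Ff × Ff).
Parent genotypes: Ff × Ff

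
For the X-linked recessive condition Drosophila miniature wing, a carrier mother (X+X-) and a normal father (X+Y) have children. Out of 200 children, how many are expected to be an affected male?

Cross: X+X- × X+Y
Offspring: 1 X+X+, 1 X+Y, 1 X+X-, 1 X-Y
Probability of an affected male: 1/4
Expected count = 1/4 × 200 = 50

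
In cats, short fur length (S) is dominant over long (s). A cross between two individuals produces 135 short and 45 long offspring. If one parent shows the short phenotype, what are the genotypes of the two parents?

Observed offspring: 135 short, 45 long
The observed ratio simplifies to 3:1. Long (ss) offspring appear, so each parent must contribute one s allele. The parent stated to show short carries S, so it is Ss. The other parent is then either Ss or ss: Ss × ss would give a 1:1 split, whereas Ss × Ss gives 3:1 — matching the data. So both parents are heterozygous (Ss × Ss).
Parent genotypes: Ss × Ss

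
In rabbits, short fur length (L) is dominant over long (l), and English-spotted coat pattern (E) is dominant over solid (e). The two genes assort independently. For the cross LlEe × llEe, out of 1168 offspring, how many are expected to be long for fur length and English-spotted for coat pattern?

Dihybrid cross LlEe × llEe — consider each gene separately:
fur length: Ll × ll → 2 Ll, 2 ll → 2 L_ : 2 ll (out of 4)
coat pattern: Ee × Ee → 1 EE, 2 Ee, 1 ee → 3 E_ : 1 ee (out of 4)
Looking for: long (ll) and English-spotted (E_)
P(long) = 2/4, P(English-spotted) = 3/4
P(both) = 2/4 × 3/4 = 6/16 = 3/8
Expected count = 3/8 × 1168 = 438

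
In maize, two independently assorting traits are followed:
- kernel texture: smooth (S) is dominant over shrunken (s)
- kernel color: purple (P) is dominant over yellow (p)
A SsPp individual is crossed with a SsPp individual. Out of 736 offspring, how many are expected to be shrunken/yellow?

Dihybrid cross SsPp × SsPp — consider each gene separately:
kernel texture: Ss × Ss → 1 SS, 2 Ss, 1 ss → 3 S_ : 1 ss (out of 4)
kernel color: Pp × Pp → 1 PP, 2 Pp, 1 pp → 3 P_ : 1 pp (out of 4)
Combine (counts out of 4 × 4 = 16): smooth/purple (S_P_) = 3×3 = 9; smooth/yellow (S_pp) = 3×1 = 3; shrunken/purple (ssP_) = 1×3 = 3; shrunken/yellow (sspp) = 1×1 = 1
Phenotype counts (out of 16): 9 smooth/purple, 3 smooth/yellow, 3 shrunken/purple, 1 shrunken/yellow
shrunken/yellow: 1 out of 16 → fraction 1/16
Expected count = 1/16 × 736 = 46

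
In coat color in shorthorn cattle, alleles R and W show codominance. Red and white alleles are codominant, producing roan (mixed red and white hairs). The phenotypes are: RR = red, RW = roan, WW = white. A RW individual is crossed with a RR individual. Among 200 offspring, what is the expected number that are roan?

Punnett square for RW × RR:
Offspring genotypes: 2 RR, 2 RW
Phenotype counts: 2 red, 2 roan
roan: 2 out of 4 → fraction 1/2
Expected count = 1/2 × 200 = 100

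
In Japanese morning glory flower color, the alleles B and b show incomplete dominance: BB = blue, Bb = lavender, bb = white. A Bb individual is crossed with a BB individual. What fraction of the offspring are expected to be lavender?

Punnett square for Bb × BB:
Offspring genotypes: 2 BB, 2 Bb
Phenotype counts: 2 blue, 2 lavender
lavender: 2 out of 4
Probability: 2/4 = 1/2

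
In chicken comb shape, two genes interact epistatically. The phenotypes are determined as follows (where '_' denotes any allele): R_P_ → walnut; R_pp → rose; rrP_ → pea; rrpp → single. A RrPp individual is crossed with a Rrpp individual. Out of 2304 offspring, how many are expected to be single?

Cross: RrPp × Rrpp — consider each gene separately:
R gene: Rr × Rr → 1 RR, 2 Rr, 1 rr → 3 R_ : 1 rr (out of 4)
P gene: Pp × pp → 2 Pp, 2 pp → 2 P_ : 2 pp (out of 4)
Genotype classes (out of 4 × 4 = 16): R_P_ = 3×2 = 6; R_pp = 3×2 = 6; rrP_ = 1×2 = 2; rrpp = 1×2 = 2
Apply the phenotype rules: R_P_ (6) → walnut; R_pp (6) → rose; rrP_ (2) → pea; rrpp (2) → single
Phenotype counts (out of 16): 6 walnut, 6 rose, 2 pea, 2 single
single: 2 out of 16 → fraction 1/8
Expected count = 1/8 × 2304 = 288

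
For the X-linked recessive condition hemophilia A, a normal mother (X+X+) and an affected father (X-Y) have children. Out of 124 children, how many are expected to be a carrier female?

Cross: X+X+ × X-Y
Offspring: 2 X+X-, 2 X+Y
Probability of a carrier female: 2/4 = 1/2
Expected count = 1/2 × 124 = 62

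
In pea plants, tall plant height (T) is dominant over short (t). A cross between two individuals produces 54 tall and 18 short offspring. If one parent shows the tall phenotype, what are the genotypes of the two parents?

Observed offspring: 54 tall, 18 short
The observed ratio simplifies to 3:1. Short (tt) offspring appear, so each parent must contribute one t allele. The parent stated to show tall carries T, so it is Tt. The other parent is then either Tt or tt: Tt × tt would give a 1:1 split, whereas Tt × Tt gives 3:1 — matching the data. So both parents are heterozygous (Tt × Tt).
Parent genotypes: Tt × Tt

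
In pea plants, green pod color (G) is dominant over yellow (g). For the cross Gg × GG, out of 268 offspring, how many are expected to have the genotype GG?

Punnett square for Gg × GG:
Offspring genotypes: 2 GG, 2 Gg
Total offspring: 4
Count with target: 2
Probability: 2/4 = 1/2
Expected count = 1/2 × 268 = 134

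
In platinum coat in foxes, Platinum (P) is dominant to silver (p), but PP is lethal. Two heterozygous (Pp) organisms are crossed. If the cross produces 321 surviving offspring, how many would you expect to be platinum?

Cross: Pp × Pp
Punnett square offspring (before lethality): 1 PP, 2 Pp, 1 pp
The PP genotype is lethal (embryos die); surviving offspring: 2 Pp, 1 pp
platinum: 2 out of 3 → fraction 2/3
Expected count = 2/3 × 321 = 214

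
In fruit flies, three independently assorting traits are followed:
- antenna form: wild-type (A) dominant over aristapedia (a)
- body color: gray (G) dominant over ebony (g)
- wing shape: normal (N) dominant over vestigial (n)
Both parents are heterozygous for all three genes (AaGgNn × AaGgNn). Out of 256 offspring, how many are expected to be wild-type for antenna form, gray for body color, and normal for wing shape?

Trihybrid cross: AaGgNn × AaGgNn
Each trait segregates independently with a 3:1 phenotypic ratio, so each gene contributes 3/4 (dominant) or 1/4 (recessive).
Target: wild-type (antenna form), gray (body color), normal (wing shape)
Probability = product of independent per-trait probabilities
= 3/4 × 3/4 × 3/4 = 27/64
Expected count = 27/64 × 256 = 108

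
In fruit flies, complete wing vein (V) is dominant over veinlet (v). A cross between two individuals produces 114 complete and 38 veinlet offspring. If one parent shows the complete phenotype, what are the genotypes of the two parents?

Observed offspring: 114 complete, 38 veinlet
The observed ratio simplifies to 3:1. Veinlet (vv) offspring appear, so each parent must contribute one v allele. The parent stated to show complete carries V, so it is Vv. The other parent is then either Vv or vv: Vv × vv would give a 1:1 split, whereas Vv × Vv gives 3:1 — matching the data. So both parents are heterozygous (Vv × Vv).
Parent genotypes: Vv × Vv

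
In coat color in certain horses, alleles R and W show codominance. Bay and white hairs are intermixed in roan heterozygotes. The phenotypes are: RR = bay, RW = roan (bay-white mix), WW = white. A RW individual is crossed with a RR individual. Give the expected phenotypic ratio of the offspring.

Punnett square for RW × RR:
Offspring genotypes: 2 RR, 2 RW
Phenotype counts: 2 bay, 2 roan (bay-white mix)
Ratio: 1 bay : 1 roan (bay-white mix)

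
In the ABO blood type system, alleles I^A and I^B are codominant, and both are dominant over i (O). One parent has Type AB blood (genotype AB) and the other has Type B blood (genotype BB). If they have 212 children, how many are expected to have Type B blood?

Cross: AB × BB
Possible offspring genotypes: 2 AB, 2 BB
Blood type counts: 2 Type AB, 2 Type B
Probability of Type B: 2/4 = 1/2
Expected count = 1/2 × 212 = 106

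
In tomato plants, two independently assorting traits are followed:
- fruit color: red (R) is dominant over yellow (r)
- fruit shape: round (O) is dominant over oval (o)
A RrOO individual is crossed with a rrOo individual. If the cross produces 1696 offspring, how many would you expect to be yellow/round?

Dihybrid cross RrOO × rrOo — consider each gene separately:
fruit color: Rr × rr → 2 Rr, 2 rr → 2 R_ : 2 rr (out of 4)
fruit shape: OO × Oo → 2 OO, 2 Oo → 4 O_ (out of 4)
Combine (counts out of 4 × 4 = 16): red/round (R_O_) = 2×4 = 8; yellow/round (rrO_) = 2×4 = 8
Phenotype counts (out of 16): 8 red/round, 8 yellow/round
yellow/round: 8 out of 16 → fraction 1/2
Expected count = 1/2 × 1696 = 848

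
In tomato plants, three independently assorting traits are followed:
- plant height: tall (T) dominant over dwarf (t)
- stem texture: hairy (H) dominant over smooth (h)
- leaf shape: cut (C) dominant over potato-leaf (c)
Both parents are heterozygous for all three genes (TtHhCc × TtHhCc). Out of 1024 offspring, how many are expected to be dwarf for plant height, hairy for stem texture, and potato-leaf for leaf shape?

Trihybrid cross: TtHhCc × TtHhCc
Each trait segregates independently with a 3:1 phenotypic ratio, so each gene contributes 3/4 (dominant) or 1/4 (recessive).
Target: dwarf (plant height), hairy (stem texture), potato-leaf (leaf shape)
Probability = product of independent per-trait probabilities
= 1/4 × 3/4 × 1/4 = 3/64
Expected count = 3/64 × 1024 = 48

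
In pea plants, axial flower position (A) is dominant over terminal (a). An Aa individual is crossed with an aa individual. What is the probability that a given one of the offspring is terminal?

Punnett square for Aa × aa:
Offspring genotypes: 2 Aa, 2 aa
axial: 2, terminal: 2
terminal: 2 out of 4
Probability: 2/4 = 1/2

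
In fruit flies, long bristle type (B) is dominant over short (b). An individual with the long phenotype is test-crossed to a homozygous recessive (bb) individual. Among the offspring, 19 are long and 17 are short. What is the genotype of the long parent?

Test cross: ? × bb
Offspring: 19 long, 17 short — approximately 1:1.
A 1:1 ratio in a test cross indicates the unknown parent is heterozygous (Bb).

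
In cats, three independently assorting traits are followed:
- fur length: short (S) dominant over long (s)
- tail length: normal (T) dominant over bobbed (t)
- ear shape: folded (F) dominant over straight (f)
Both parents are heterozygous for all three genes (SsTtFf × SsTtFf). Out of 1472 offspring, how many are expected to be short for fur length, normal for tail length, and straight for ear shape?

Trihybrid cross: SsTtFf × SsTtFf
Each trait segregates independently with a 3:1 phenotypic ratio, so each gene contributes 3/4 (dominant) or 1/4 (recessive).
Target: short (fur length), normal (tail length), straight (ear shape)
Probability = product of independent per-trait probabilities
= 3/4 × 3/4 × 1/4 = 9/64
Expected count = 9/64 × 1472 = 207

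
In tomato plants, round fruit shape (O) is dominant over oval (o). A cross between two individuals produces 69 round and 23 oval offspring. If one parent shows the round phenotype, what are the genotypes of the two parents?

Observed offspring: 69 round, 23 oval
The observed ratio simplifies to 3:1. Oval (oo) offspring appear, so each parent must contribute one o allele. The parent stated to show round carries O, so it is Oo. The other parent is then either Oo or oo: Oo × oo would give a 1:1 split, whereas Oo × Oo gives 3:1 — matching the data. So both parents are heterozygous (Oo × Oo).
Parent genotypes: Oo × Oo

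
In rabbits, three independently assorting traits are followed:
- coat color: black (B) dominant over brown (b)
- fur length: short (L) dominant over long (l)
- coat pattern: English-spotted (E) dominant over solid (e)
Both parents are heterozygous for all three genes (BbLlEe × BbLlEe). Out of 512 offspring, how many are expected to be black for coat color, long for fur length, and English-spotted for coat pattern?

Trihybrid cross: BbLlEe × BbLlEe
Each trait segregates independently with a 3:1 phenotypic ratio, so each gene contributes 3/4 (dominant) or 1/4 (recessive).
Target: black (coat color), long (fur length), English-spotted (coat pattern)
Probability = product of independent per-trait probabilities
= 3/4 × 1/4 × 3/4 = 9/64
Expected count = 9/64 × 512 = 72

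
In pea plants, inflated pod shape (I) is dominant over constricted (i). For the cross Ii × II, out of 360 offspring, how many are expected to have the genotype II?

Punnett square for Ii × II:
Offspring genotypes: 2 II, 2 Ii
Total offspring: 4
Count with target: 2
Probability: 2/4 = 1/2
Expected count = 1/2 × 360 = 180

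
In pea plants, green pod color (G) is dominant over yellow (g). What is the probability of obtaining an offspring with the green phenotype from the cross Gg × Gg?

Punnett square for Gg × Gg:
Offspring genotypes: 1 GG, 2 Gg, 1 gg
Total offspring: 4
Count with target: 3
Probability: 3/4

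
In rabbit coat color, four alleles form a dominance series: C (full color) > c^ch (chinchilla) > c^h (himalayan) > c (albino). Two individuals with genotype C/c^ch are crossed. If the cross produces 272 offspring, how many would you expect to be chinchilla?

Cross: C/c^ch × C/c^ch
Allele dominance: C > c^ch > c^h > c
Offspring genotypes: 1 C/C, 2 C/c^ch, 1 c^ch/c^ch
Phenotype counts: 3 full color, 1 chinchilla
chinchilla: 1 out of 4 → fraction 1/4
Expected count = 1/4 × 272 = 68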